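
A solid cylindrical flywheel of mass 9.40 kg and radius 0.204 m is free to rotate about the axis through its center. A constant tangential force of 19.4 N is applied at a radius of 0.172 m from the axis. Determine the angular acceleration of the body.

α ≈ 17.1 rad/s²

I = ½MR² = (1/2)(9.40)(0.204)² = 0.1956 kg·m².
τ = F·r = (19.4)(0.172) = 3.337 N·m.
Newton's second law for rotation, τ = Iα, gives α = τ/I = 3.337/0.1956 = 17.06 rad/s².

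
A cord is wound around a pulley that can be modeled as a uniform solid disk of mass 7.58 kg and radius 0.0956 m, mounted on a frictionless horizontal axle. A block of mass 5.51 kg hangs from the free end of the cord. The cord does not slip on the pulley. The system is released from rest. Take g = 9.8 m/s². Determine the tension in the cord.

T ≈ 22.0 N

I = ½MR² = (1/2)(7.58)(0.0956)² = 0.03464 kg·m².
Block: mg − T = ma. Pulley: TR = Iα. No-slip: a = αR, so T = (I/R²)a = 3.790·a.
Then mg = (m + 3.790)a, so a = (5.51)(9.8)/(5.51 + 3.790) = 5.806 m/s².
T = 3.790·a = 22.01 N.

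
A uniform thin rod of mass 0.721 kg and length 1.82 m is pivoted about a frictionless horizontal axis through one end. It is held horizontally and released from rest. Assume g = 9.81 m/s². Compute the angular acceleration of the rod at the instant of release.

α ≈ 8.09 rad/s²

About the pivot, I = (1/3)ML² = (1/3)(0.721)(1.82)² = 0.7961 kg·m².
The weight acts at the center, a distance L/2 = 0.9100 m from the pivot; τ = Mg(L/2) = 6.436 N·m.
α = τ/I = 6.436/0.7961 = 8.085 rad/s².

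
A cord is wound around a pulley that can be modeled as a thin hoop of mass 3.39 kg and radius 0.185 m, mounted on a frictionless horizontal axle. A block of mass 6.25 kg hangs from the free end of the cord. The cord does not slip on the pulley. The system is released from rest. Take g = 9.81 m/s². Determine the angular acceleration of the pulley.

I = MR² = (3.39)(0.185)² = 0.1160 kg·m².
Block: mg − T = ma. Pulley: TR = Iα. No-slip: a = αR, so T = (I/R²)a = 3.390·a.
Then mg = (m + 3.390)a, so a = (6.25)(9.81)/(6.25 + 3.390) = 6.360 m/s².
α = a/R = 6.360/0.185 = 34.38 rad/s².

α ≈ 34.4 rad/s²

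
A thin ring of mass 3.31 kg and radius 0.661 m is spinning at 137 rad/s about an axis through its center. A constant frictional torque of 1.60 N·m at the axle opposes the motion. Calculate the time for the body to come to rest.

I = MR² = (3.31)(0.661)² = 1.446 kg·m².
The net torque has magnitude 1.60 N·m, opposing ω.
|α| = τ/I = 1.600/1.446 = 1.106 rad/s² (deceleration).
0 = ω₀ − |α|t ⇒ t = ω₀/|α| = 137/1.106 = 123.8 s.

t ≈ 124 s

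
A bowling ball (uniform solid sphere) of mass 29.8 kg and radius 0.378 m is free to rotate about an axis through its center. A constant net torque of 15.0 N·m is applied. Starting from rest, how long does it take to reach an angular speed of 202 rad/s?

t ≈ 22.9 s

I = (2/5)MR² = (2/5)(29.8)(0.378)² = 1.703 kg·m².
α = τ/I = 15.0/1.703 = 8.807 rad/s².
ω = αt ⇒ t = ω/α = 202/8.807 = 22.94 s.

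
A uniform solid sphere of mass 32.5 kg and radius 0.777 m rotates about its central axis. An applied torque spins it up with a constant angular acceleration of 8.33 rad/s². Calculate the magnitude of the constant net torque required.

I = (2/5)MR² = (2/5)(32.5)(0.777)² = 7.848 kg·m².
τ = Iα = (7.848)(8.330) = 65.38 N·m.

τ ≈ 65.4 N·m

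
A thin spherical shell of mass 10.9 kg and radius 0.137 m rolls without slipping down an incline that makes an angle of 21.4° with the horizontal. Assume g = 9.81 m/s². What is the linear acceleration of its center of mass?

Translation along the incline: Mg sinθ − f = Ma.
Rotation about the center: fR = Iα with I = (2/3)MR². No-slip gives a = αR, so f = (I/R²)a = (2/3)M a.
Substituting: Mg sinθ = (1 + 0.6667)Ma, so a = g sinθ/(1 + 0.6667) = (9.81) sin 21.4° / 1.667 = 2.148 m/s².

a ≈ 2.15 m/s²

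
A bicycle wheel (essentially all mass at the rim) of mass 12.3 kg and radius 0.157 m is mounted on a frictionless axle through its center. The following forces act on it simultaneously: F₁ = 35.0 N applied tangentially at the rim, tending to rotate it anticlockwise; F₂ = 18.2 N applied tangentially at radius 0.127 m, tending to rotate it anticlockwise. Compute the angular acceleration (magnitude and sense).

I = MR² = (12.3)(0.157)² = 0.3032 kg·m².
Taking anticlockwise as positive: τ₁ = +(35.0)(0.157) = +5.495 N·m; τ₂ = +(18.2)(0.127) = +2.311 N·m.
Net torque τ = 7.806 N·m.
α = τ/I = 7.806/0.3032 = 25.75 rad/s².

α ≈ 25.7 rad/s², anticlockwise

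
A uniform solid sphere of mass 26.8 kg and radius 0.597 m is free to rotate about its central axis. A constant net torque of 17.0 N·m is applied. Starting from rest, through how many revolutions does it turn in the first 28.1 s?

I = (2/5)MR² = (2/5)(26.8)(0.597)² = 3.821 kg·m².
α = τ/I = 17.0/3.821 = 4.449 rad/s².
θ = ½αt² = ½(4.449)(28.1)² = 1757 rad.
Revolutions = θ/(2π) = 279.6.

≈ 280 revolutions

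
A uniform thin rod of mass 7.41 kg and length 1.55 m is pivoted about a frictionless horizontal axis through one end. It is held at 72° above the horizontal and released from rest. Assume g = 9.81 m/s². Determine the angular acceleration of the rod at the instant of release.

α ≈ 2.93 rad/s²

About the pivot, I = (1/3)ML² = (1/3)(7.41)(1.55)² = 5.934 kg·m².
The weight acts at the center, a distance L/2 = 0.7750 m from the pivot; τ = Mg(L/2) cos 72° = 17.41 N·m.
α = τ/I = 17.41/5.934 = 2.934 rad/s².
(Equivalently α = (3g/(2L)) cos 72° = 2.934 rad/s².)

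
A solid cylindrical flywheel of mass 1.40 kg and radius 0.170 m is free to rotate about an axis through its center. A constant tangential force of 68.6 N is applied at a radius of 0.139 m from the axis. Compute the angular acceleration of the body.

I = ½MR² = (1/2)(1.40)(0.170)² = 0.02023 kg·m².
τ = F·r = (68.6)(0.139) = 9.535 N·m.
From τ = Iα: α = 9.535/0.02023 = 471.3 rad/s².

α ≈ 471 rad/s²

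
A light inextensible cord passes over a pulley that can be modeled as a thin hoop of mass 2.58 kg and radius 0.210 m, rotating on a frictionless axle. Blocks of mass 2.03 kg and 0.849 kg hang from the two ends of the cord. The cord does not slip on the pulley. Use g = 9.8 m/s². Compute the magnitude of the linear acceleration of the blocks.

I = MR² = (2.58)(0.210)² = 0.1138 kg·m².
Heavier block: m₁g − T₁ = m₁a. Lighter block: T₂ − m₂g = m₂a.
Pulley: (T₁ − T₂)R = Iα = I(a/R), so T₁ − T₂ = (I/R²)a = 1·M_p a = 2.580·a.
Adding the three: (m₁ − m₂)g = (m₁ + m₂ + 2.580)a, so a = (2.03 − 0.849)(9.8)/(2.03 + 0.849 + 2.580) = 2.120 m/s².

a ≈ 2.12 m/s²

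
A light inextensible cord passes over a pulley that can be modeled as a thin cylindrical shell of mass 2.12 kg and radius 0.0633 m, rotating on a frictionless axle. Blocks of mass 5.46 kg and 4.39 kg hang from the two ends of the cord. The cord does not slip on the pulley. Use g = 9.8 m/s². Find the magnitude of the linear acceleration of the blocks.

a ≈ 0.876 m/s²

I = MR² = (2.12)(0.0633)² = 0.008495 kg·m².
Heavier block: m₁g − T₁ = m₁a. Lighter block: T₂ − m₂g = m₂a.
Pulley: (T₁ − T₂)R = Iα = I(a/R), so T₁ − T₂ = (I/R²)a = 1·M_p a = 2.120·a.
Adding the three: (m₁ − m₂)g = (m₁ + m₂ + 2.120)a, so a = (5.46 − 4.39)(9.8)/(5.46 + 4.39 + 2.120) = 0.8760 m/s².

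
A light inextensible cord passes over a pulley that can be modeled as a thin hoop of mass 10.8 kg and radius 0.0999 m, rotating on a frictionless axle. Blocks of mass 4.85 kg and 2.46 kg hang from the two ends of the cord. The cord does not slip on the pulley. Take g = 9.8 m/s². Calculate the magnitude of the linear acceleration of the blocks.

I = MR² = (10.8)(0.0999)² = 0.1078 kg·m².
Heavier block: m₁g − T₁ = m₁a. Lighter block: T₂ − m₂g = m₂a.
Pulley: (T₁ − T₂)R = Iα = I(a/R), so T₁ − T₂ = (I/R²)a = 1·M_p a = 10.80·a.
Adding the three: (m₁ − m₂)g = (m₁ + m₂ + 10.80)a, so a = (4.85 − 2.46)(9.8)/(4.85 + 2.46 + 10.80) = 1.293 m/s².

a ≈ 1.29 m/s²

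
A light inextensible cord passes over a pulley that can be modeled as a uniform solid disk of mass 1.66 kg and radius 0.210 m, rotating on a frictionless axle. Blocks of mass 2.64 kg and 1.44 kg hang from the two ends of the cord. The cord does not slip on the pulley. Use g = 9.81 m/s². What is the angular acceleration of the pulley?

α ≈ 11.4 rad/s²

I = ½MR² = (1/2)(1.66)(0.210)² = 0.03660 kg·m².
Heavier block: m₁g − T₁ = m₁a. Lighter block: T₂ − m₂g = m₂a.
Pulley: (T₁ − T₂)R = Iα = I(a/R), so T₁ − T₂ = (I/R²)a = (1/2)M_p a = 0.8300·a.
Adding the three: (m₁ − m₂)g = (m₁ + m₂ + 0.8300)a, so a = (2.64 − 1.44)(9.81)/(2.64 + 1.44 + 0.8300) = 2.398 m/s².
α = a/R = 2.398/0.210 = 11.42 rad/s².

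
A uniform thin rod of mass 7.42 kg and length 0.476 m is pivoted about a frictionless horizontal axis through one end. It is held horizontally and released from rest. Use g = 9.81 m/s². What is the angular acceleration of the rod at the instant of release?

About the pivot, I = (1/3)ML² = (1/3)(7.42)(0.476)² = 0.5604 kg·m².
The weight acts at the center, a distance L/2 = 0.2380 m from the pivot; τ = Mg(L/2) = 17.32 N·m.
α = τ/I = 17.32/0.5604 = 30.91 rad/s².
(Equivalently α = (3g/(2L)) = 30.91 rad/s².)

α ≈ 30.9 rad/s²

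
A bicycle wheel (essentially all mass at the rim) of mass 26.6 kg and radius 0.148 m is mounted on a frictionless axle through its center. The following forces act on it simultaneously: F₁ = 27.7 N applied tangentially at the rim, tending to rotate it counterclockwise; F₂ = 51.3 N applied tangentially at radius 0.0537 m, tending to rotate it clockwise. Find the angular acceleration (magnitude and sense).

I = MR² = (26.6)(0.148)² = 0.5826 kg·m².
Taking counterclockwise as positive: τ₁ = +(27.7)(0.148) = +4.100 N·m; τ₂ = −(51.3)(0.0537) = −2.755 N·m.
Net torque τ = 1.345 N·m.
α = τ/I = 1.345/0.5826 = 2.308 rad/s².

α ≈ 2.31 rad/s², counterclockwise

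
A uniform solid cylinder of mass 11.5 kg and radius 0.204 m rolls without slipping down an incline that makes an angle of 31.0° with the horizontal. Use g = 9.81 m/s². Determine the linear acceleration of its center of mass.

a ≈ 3.37 m/s²

Translation along the incline: Mg sinθ − f = Ma.
Rotation about the center: fR = Iα with I = ½MR². No-slip gives a = αR, so f = (I/R²)a = (1/2)M a.
Substituting: Mg sinθ = (1 + 0.5000)Ma, so a = g sinθ/(1 + 0.5000) = (9.81) sin 31.0° / 1.500 = 3.368 m/s².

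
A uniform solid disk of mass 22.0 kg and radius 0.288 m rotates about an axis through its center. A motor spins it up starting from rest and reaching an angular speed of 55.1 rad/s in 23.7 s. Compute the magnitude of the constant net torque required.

τ ≈ 2.12 N·m

I = ½MR² = (1/2)(22.0)(0.288)² = 0.9124 kg·m².
α = Δω/Δt = (55.1 − 0)/23.7 = 2.325 rad/s².
τ = Iα = (0.9124)(2.325) = 2.121 N·m.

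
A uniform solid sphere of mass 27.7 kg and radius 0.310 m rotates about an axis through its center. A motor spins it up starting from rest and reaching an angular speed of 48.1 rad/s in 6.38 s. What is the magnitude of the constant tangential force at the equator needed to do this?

I = (2/5)MR² = (2/5)(27.7)(0.310)² = 1.065 kg·m².
α = Δω/Δt = (48.1 − 0)/6.38 = 7.539 rad/s².
The required torque is τ = Iα = (1.065)(7.539) = 8.028 N·m.
A tangential force at the equator gives τ = FR, so F = τ/R = 8.028/0.310 = 25.90 N.

F ≈ 25.9 N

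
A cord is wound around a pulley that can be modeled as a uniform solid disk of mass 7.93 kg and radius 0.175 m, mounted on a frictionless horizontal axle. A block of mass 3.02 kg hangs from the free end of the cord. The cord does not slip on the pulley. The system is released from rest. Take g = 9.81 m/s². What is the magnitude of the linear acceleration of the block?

a ≈ 4.24 m/s²

I = ½MR² = (1/2)(7.93)(0.175)² = 0.1214 kg·m².
Block: mg − T = ma. Pulley: TR = Iα. No-slip: a = αR, so T = (I/R²)a = 3.965·a.
Then mg = (m + 3.965)a, so a = (3.02)(9.81)/(3.02 + 3.965) = 4.241 m/s².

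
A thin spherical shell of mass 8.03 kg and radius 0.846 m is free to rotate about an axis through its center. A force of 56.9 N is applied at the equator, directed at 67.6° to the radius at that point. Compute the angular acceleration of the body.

α ≈ 11.6 rad/s²

I = (2/3)MR² = (2/3)(8.03)(0.846)² = 3.831 kg·m².
Only the tangential component produces torque: τ = F R sinθ = (56.9)(0.846) sin 67.6° = 44.51 N·m.
From τ = Iα: α = 44.51/3.831 = 11.62 rad/s².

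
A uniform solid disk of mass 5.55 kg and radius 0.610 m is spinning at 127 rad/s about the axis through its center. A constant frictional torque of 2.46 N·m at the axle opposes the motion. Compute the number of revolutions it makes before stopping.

I = ½MR² = (1/2)(5.55)(0.610)² = 1.033 kg·m².
The net torque has magnitude 2.46 N·m, opposing ω.
|α| = τ/I = 2.460/1.033 = 2.382 rad/s² (deceleration).
ω² = ω₀² − 2|α|θ with ω = 0 ⇒ θ = ω₀²/(2|α|) = 3385 rad = 538.7 rev.

≈ 539 revolutions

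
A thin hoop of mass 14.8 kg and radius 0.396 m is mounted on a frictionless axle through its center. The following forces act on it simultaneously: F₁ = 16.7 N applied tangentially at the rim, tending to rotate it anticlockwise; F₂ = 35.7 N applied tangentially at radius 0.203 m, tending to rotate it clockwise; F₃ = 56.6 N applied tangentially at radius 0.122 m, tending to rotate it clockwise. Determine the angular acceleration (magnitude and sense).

I = MR² = (14.8)(0.396)² = 2.321 kg·m².
Taking anticlockwise as positive: τ₁ = +(16.7)(0.396) = +6.613 N·m; τ₂ = −(35.7)(0.203) = −7.247 N·m; τ₃ = −(56.6)(0.122) = −6.905 N·m.
Net torque τ = -7.539 N·m.
α = τ/I = -7.539/2.321 = -3.248 rad/s².

α ≈ 3.25 rad/s², clockwise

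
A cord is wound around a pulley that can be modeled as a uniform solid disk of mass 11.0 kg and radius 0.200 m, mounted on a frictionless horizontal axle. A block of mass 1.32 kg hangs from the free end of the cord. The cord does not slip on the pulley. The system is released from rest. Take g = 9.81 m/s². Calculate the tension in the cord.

T ≈ 10.4 N

I = ½MR² = (1/2)(11.0)(0.200)² = 0.2200 kg·m².
Block: mg − T = ma. Pulley: TR = Iα. No-slip: a = αR, so T = (I/R²)a = 5.500·a.
Then mg = (m + 5.500)a, so a = (1.32)(9.81)/(1.32 + 5.500) = 1.899 m/s².
T = 5.500·a = 10.44 N.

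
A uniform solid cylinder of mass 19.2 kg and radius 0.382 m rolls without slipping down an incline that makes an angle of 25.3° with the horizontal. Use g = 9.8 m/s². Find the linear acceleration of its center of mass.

Translation along the incline: Mg sinθ − f = Ma.
Rotation about the center: fR = Iα with I = ½MR². No-slip gives a = αR, so f = (I/R²)a = (1/2)M a.
Substituting: Mg sinθ = (1 + 0.5000)Ma, so a = g sinθ/(1 + 0.5000) = (9.8) sin 25.3° / 1.500 = 2.792 m/s².

a ≈ 2.79 m/s²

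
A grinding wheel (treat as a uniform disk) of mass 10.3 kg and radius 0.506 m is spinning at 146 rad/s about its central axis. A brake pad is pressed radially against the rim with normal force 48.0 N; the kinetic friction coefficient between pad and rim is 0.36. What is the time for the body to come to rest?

t ≈ 22.0 s

I = ½MR² = (1/2)(10.3)(0.506)² = 1.319 kg·m².
Friction force f = μN = (0.36)(48.0) = 17.28 N at the rim; torque magnitude τ = fR = 8.744 N·m, opposing ω.
|α| = τ/I = 8.744/1.319 = 6.631 rad/s² (deceleration).
0 = ω₀ − |α|t ⇒ t = ω₀/|α| = 146/6.631 = 22.02 s.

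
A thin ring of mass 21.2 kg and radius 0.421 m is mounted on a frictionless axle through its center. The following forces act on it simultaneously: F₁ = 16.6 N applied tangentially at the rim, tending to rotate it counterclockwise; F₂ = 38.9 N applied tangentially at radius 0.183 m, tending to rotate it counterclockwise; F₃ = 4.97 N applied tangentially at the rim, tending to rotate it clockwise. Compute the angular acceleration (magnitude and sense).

I = MR² = (21.2)(0.421)² = 3.758 kg·m².
Taking counterclockwise as positive: τ₁ = +(16.6)(0.421) = +6.989 N·m; τ₂ = +(38.9)(0.183) = +7.119 N·m; τ₃ = −(4.97)(0.421) = −2.092 N·m.
Net torque τ = 12.01 N·m.
α = τ/I = 12.01/3.758 = 3.198 rad/s².

α ≈ 3.20 rad/s², counterclockwise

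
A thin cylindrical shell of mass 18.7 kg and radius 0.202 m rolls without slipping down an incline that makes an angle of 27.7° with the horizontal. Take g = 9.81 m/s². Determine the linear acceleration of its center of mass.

Translation along the incline: Mg sinθ − f = Ma.
Rotation about the center: fR = Iα with I = MR². No-slip gives a = αR, so f = (I/R²)a = M a.
Substituting: Mg sinθ = (1 + 1.000)Ma, so a = g sinθ/(1 + 1.000) = (9.81) sin 27.7° / 2.000 = 2.280 m/s².

a ≈ 2.28 m/s²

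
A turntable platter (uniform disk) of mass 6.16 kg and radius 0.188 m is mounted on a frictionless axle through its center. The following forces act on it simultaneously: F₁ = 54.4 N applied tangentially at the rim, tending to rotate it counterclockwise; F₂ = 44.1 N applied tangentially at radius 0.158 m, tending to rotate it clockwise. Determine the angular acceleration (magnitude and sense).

α ≈ 29.9 rad/s², counterclockwise

I = ½MR² = (1/2)(6.16)(0.188)² = 0.1089 kg·m².
Taking counterclockwise as positive: τ₁ = +(54.4)(0.188) = +10.23 N·m; τ₂ = −(44.1)(0.158) = −6.968 N·m.
Net torque τ = 3.259 N·m.
α = τ/I = 3.259/0.1089 = 29.94 rad/s².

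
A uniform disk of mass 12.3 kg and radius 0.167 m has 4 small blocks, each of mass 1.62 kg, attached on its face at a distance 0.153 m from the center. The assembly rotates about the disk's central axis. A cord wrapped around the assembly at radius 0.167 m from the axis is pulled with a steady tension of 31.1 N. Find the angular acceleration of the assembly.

α ≈ 16.1 rad/s²

I_disk = ½MR² = ½(12.3)(0.167)² = 0.1715 kg·m².
I_blocks = 4·m·r² = 4(1.62)(0.153)² = 0.1517 kg·m².
Total I = 0.3232 kg·m².
τ = F r = (31.1)(0.167) = 5.194 N·m.
α = τ/I = 5.194/0.3232 = 16.07 rad/s².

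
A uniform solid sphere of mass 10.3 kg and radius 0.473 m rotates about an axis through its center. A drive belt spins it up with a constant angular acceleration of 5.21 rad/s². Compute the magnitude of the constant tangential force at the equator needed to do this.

F ≈ 10.2 N

I = (2/5)MR² = (2/5)(10.3)(0.473)² = 0.9218 kg·m².
The required torque is τ = Iα = (0.9218)(5.210) = 4.802 N·m.
A tangential force at the equator gives τ = FR, so F = τ/R = 4.802/0.473 = 10.15 N.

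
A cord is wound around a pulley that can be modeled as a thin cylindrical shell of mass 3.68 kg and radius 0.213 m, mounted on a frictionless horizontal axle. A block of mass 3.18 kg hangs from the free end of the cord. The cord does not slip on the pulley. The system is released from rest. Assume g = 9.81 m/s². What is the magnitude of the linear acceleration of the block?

a ≈ 4.55 m/s²

I = MR² = (3.68)(0.213)² = 0.1670 kg·m².
Block: mg − T = ma. Pulley: TR = Iα. No-slip: a = αR, so T = (I/R²)a = 3.680·a.
Then mg = (m + 3.680)a, so a = (3.18)(9.81)/(3.18 + 3.680) = 4.547 m/s².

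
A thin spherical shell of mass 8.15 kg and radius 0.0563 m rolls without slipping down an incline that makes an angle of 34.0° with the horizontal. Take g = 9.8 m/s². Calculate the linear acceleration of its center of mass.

a ≈ 3.29 m/s²

Translation along the incline: Mg sinθ − f = Ma.
Rotation about the center: fR = Iα with I = (2/3)MR². No-slip gives a = αR, so f = (I/R²)a = (2/3)M a.
Substituting: Mg sinθ = (1 + 0.6667)Ma, so a = g sinθ/(1 + 0.6667) = (9.8) sin 34.0° / 1.667 = 3.288 m/s².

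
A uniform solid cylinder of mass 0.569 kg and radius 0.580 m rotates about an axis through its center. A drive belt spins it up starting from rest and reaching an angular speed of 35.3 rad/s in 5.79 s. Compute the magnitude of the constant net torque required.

I = ½MR² = (1/2)(0.569)(0.580)² = 0.09571 kg·m².
α = Δω/Δt = (35.3 − 0)/5.79 = 6.097 rad/s².
τ = Iα = (0.09571)(6.097) = 0.5835 N·m.

τ ≈ 0.583 N·m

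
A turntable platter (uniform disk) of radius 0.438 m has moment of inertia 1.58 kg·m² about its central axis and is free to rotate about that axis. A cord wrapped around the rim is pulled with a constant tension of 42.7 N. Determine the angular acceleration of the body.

τ = F R = (42.7)(0.438) = 18.70 N·m.
Newton's second law for rotation, τ = Iα, gives α = τ/I = 18.70/1.580 = 11.84 rad/s².

α ≈ 11.8 rad/s²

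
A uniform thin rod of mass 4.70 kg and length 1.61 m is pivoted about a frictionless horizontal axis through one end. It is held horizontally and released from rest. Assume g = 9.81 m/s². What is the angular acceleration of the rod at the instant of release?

About the pivot, I = (1/3)ML² = (1/3)(4.70)(1.61)² = 4.061 kg·m².
The weight acts at the center, a distance L/2 = 0.8050 m from the pivot; τ = Mg(L/2) = 37.12 N·m.
α = τ/I = 37.12/4.061 = 9.140 rad/s².

α ≈ 9.14 rad/s²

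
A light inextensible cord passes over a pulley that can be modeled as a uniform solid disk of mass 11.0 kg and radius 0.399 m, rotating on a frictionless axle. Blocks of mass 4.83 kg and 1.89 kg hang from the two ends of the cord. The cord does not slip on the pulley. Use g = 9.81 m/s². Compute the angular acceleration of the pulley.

I = ½MR² = (1/2)(11.0)(0.399)² = 0.8756 kg·m².
Heavier block: m₁g − T₁ = m₁a. Lighter block: T₂ − m₂g = m₂a.
Pulley: (T₁ − T₂)R = Iα = I(a/R), so T₁ − T₂ = (I/R²)a = (1/2)M_p a = 5.500·a.
Adding the three: (m₁ − m₂)g = (m₁ + m₂ + 5.500)a, so a = (4.83 − 1.89)(9.81)/(4.83 + 1.89 + 5.500) = 2.360 m/s².
α = a/R = 2.360/0.399 = 5.915 rad/s².

α ≈ 5.92 rad/s²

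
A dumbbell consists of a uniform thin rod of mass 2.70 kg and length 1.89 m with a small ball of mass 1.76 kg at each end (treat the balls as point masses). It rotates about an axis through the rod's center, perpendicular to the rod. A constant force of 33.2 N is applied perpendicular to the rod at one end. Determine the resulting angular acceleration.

α ≈ 7.95 rad/s²

I_rod = (1/12)ML² = (1/12)(2.70)(1.89)² = 0.8037 kg·m².
I_balls = 2·m·(L/2)² = 2(1.76)(0.9450)² = 3.143 kg·m².
Total I = 3.947 kg·m².
τ = F·(L/2) = (33.2)(0.945) = 31.37 N·m.
α = τ/I = 31.37/3.947 = 7.948 rad/s².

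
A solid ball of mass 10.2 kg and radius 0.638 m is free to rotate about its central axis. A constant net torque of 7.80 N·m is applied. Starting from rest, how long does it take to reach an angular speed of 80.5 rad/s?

I = (2/5)MR² = (2/5)(10.2)(0.638)² = 1.661 kg·m².
α = τ/I = 7.80/1.661 = 4.697 rad/s².
ω = αt ⇒ t = ω/α = 80.5/4.697 = 17.14 s.

t ≈ 17.1 s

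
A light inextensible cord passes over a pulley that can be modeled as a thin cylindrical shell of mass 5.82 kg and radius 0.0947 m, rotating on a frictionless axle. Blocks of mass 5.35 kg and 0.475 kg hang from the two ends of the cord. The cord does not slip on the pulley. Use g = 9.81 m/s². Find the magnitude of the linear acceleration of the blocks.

a ≈ 4.11 m/s²

I = MR² = (5.82)(0.0947)² = 0.05219 kg·m².
Heavier block: m₁g − T₁ = m₁a. Lighter block: T₂ − m₂g = m₂a.
Pulley: (T₁ − T₂)R = Iα = I(a/R), so T₁ − T₂ = (I/R²)a = 1·M_p a = 5.820·a.
Adding the three: (m₁ − m₂)g = (m₁ + m₂ + 5.820)a, so a = (5.35 − 0.475)(9.81)/(5.35 + 0.475 + 5.820) = 4.107 m/s².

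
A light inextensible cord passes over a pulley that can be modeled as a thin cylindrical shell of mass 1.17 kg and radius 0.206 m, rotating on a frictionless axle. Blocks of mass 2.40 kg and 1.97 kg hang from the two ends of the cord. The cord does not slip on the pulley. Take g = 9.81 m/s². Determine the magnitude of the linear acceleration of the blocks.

I = MR² = (1.17)(0.206)² = 0.04965 kg·m².
Heavier block: m₁g − T₁ = m₁a. Lighter block: T₂ − m₂g = m₂a.
Pulley: (T₁ − T₂)R = Iα = I(a/R), so T₁ − T₂ = (I/R²)a = 1·M_p a = 1.170·a.
Adding the three: (m₁ − m₂)g = (m₁ + m₂ + 1.170)a, so a = (2.40 − 1.97)(9.81)/(2.40 + 1.97 + 1.170) = 0.7614 m/s².

a ≈ 0.761 m/s²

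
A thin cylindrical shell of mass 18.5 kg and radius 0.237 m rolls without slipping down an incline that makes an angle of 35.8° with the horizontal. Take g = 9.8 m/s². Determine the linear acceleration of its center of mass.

a ≈ 2.87 m/s²

Translation along the incline: Mg sinθ − f = Ma.
Rotation about the center: fR = Iα with I = MR². No-slip gives a = αR, so f = (I/R²)a = M a.
Substituting: Mg sinθ = (1 + 1.000)Ma, so a = g sinθ/(1 + 1.000) = (9.8) sin 35.8° / 2.000 = 2.866 m/s².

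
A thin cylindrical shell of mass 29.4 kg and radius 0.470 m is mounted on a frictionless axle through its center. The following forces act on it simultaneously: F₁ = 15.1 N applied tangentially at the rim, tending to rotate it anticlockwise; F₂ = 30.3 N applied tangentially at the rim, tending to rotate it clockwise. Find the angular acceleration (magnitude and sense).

I = MR² = (29.4)(0.470)² = 6.494 kg·m².
Taking anticlockwise as positive: τ₁ = +(15.1)(0.470) = +7.097 N·m; τ₂ = −(30.3)(0.470) = −14.24 N·m.
Net torque τ = -7.144 N·m.
α = τ/I = -7.144/6.494 = -1.100 rad/s².

α ≈ 1.10 rad/s², clockwise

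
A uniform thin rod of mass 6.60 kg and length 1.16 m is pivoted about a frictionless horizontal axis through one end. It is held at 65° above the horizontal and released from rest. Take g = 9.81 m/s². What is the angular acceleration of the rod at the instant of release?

About the pivot, I = (1/3)ML² = (1/3)(6.60)(1.16)² = 2.960 kg·m².
The weight acts at the center, a distance L/2 = 0.5800 m from the pivot; τ = Mg(L/2) cos 65° = 15.87 N·m.
α = τ/I = 15.87/2.960 = 5.361 rad/s².

α ≈ 5.36 rad/s²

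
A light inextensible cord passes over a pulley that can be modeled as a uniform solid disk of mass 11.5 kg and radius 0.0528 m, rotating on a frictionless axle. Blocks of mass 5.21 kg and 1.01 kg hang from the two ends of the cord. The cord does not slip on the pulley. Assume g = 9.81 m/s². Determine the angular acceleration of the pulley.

α ≈ 65.2 rad/s²

I = ½MR² = (1/2)(11.5)(0.0528)² = 0.01603 kg·m².
Heavier block: m₁g − T₁ = m₁a. Lighter block: T₂ − m₂g = m₂a.
Pulley: (T₁ − T₂)R = Iα = I(a/R), so T₁ − T₂ = (I/R²)a = (1/2)M_p a = 5.750·a.
Adding the three: (m₁ − m₂)g = (m₁ + m₂ + 5.750)a, so a = (5.21 − 1.01)(9.81)/(5.21 + 1.01 + 5.750) = 3.442 m/s².
α = a/R = 3.442/0.0528 = 65.19 rad/s².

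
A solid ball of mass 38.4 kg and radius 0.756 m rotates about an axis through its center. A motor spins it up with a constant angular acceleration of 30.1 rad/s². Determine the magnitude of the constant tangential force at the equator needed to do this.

I = (2/5)MR² = (2/5)(38.4)(0.756)² = 8.779 kg·m².
The required torque is τ = Iα = (8.779)(30.10) = 264.2 N·m.
A tangential force at the equator gives τ = FR, so F = τ/R = 264.2/0.756 = 349.5 N.

F ≈ 350 N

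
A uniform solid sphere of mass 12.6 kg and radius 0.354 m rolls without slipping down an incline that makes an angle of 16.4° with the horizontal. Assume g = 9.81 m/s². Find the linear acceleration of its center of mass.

Translation along the incline: Mg sinθ − f = Ma.
Rotation about the center: fR = Iα with I = (2/5)MR². No-slip gives a = αR, so f = (I/R²)a = (2/5)M a.
Substituting: Mg sinθ = (1 + 0.4000)Ma, so a = g sinθ/(1 + 0.4000) = (9.81) sin 16.4° / 1.400 = 1.978 m/s².

a ≈ 1.98 m/s²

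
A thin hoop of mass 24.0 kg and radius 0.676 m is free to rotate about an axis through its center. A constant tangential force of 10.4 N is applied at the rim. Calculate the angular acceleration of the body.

α ≈ 0.641 rad/s²

I = MR² = (24.0)(0.676)² = 10.97 kg·m².
τ = F R = (10.4)(0.676) = 7.030 N·m.
Newton's second law for rotation, τ = Iα, gives α = τ/I = 7.030/10.97 = 0.6410 rad/s².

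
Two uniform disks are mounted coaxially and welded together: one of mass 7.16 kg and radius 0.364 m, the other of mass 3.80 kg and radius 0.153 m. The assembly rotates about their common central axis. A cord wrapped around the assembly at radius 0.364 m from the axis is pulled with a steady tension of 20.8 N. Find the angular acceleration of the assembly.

I = ½M₁R₁² + ½M₂R₂² = ½(7.16)(0.364)² + ½(3.80)(0.153)² = 0.5188 kg·m².
τ = F r = (20.8)(0.364) = 7.571 N·m.
α = τ/I = 7.571/0.5188 = 14.59 rad/s².

α ≈ 14.6 rad/s²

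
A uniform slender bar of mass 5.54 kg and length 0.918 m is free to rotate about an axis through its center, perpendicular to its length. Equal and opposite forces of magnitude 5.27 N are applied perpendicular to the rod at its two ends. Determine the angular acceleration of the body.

α ≈ 12.4 rad/s²

I = (1/12)ML² = (1/12)(5.54)(0.918)² = 0.3891 kg·m².
The couple gives τ = F·(L/2) + F·(L/2) = F L = (5.27)(0.918) = 4.838 N·m.
From τ = Iα: α = 4.838/0.3891 = 12.43 rad/s².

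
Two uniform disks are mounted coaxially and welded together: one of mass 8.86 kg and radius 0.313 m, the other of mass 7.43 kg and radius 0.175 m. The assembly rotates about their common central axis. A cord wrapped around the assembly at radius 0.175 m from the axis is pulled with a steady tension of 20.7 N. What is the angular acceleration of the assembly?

α ≈ 6.61 rad/s²

I = ½M₁R₁² + ½M₂R₂² = ½(8.86)(0.313)² + ½(7.43)(0.175)² = 0.5478 kg·m².
τ = F r = (20.7)(0.175) = 3.622 N·m.
α = τ/I = 3.622/0.5478 = 6.613 rad/s².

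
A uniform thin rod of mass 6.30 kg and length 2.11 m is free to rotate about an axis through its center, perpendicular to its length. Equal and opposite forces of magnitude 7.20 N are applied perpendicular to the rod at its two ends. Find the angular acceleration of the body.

α ≈ 6.50 rad/s²

I = (1/12)ML² = (1/12)(6.30)(2.11)² = 2.337 kg·m².
The couple gives τ = F·(L/2) + F·(L/2) = F L = (7.20)(2.11) = 15.19 N·m.
From τ = Iα: α = 15.19/2.337 = 6.500 rad/s².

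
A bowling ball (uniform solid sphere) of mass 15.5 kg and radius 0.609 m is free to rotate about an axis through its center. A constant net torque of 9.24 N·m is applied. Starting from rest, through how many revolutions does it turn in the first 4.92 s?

≈ 7.74 revolutions

I = (2/5)MR² = (2/5)(15.5)(0.609)² = 2.299 kg·m².
α = τ/I = 9.24/2.299 = 4.018 rad/s².
θ = ½αt² = ½(4.018)(4.92)² = 48.63 rad.
Revolutions = θ/(2π) = 7.740.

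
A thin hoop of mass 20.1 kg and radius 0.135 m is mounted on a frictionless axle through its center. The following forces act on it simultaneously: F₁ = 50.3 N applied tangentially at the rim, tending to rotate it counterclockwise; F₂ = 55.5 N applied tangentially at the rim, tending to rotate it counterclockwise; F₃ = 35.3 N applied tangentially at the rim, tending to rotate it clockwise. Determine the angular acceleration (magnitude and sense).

α ≈ 26.0 rad/s², counterclockwise

I = MR² = (20.1)(0.135)² = 0.3663 kg·m².
Taking counterclockwise as positive: τ₁ = +(50.3)(0.135) = +6.790 N·m; τ₂ = +(55.5)(0.135) = +7.493 N·m; τ₃ = −(35.3)(0.135) = −4.766 N·m.
Net torque τ = 9.518 N·m.
α = τ/I = 9.518/0.3663 = 25.98 rad/s².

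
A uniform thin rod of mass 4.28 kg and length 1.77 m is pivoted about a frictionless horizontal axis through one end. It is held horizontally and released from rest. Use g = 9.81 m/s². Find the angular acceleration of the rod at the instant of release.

About the pivot, I = (1/3)ML² = (1/3)(4.28)(1.77)² = 4.470 kg·m².
The weight acts at the center, a distance L/2 = 0.8850 m from the pivot; τ = Mg(L/2) = 37.16 N·m.
α = τ/I = 37.16/4.470 = 8.314 rad/s².

α ≈ 8.31 rad/s²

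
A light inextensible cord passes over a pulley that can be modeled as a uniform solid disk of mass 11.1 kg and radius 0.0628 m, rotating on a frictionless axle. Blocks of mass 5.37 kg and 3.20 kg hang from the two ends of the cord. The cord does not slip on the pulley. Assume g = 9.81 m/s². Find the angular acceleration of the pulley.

I = ½MR² = (1/2)(11.1)(0.0628)² = 0.02189 kg·m².
Heavier block: m₁g − T₁ = m₁a. Lighter block: T₂ − m₂g = m₂a.
Pulley: (T₁ − T₂)R = Iα = I(a/R), so T₁ − T₂ = (I/R²)a = (1/2)M_p a = 5.550·a.
Adding the three: (m₁ − m₂)g = (m₁ + m₂ + 5.550)a, so a = (5.37 − 3.20)(9.81)/(5.37 + 3.20 + 5.550) = 1.508 m/s².
α = a/R = 1.508/0.0628 = 24.01 rad/s².

α ≈ 24.0 rad/s²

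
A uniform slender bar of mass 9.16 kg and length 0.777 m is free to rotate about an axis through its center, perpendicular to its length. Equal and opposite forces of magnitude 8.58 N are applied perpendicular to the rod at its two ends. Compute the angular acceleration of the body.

I = (1/12)ML² = (1/12)(9.16)(0.777)² = 0.4608 kg·m².
The couple gives τ = F·(L/2) + F·(L/2) = F L = (8.58)(0.777) = 6.667 N·m.
Newton's second law for rotation, τ = Iα, gives α = τ/I = 6.667/0.4608 = 14.47 rad/s².

α ≈ 14.5 rad/s²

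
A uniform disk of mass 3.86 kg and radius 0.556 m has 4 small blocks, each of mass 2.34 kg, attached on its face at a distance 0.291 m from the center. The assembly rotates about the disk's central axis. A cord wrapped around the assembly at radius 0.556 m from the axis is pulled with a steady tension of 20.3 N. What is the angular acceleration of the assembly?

α ≈ 8.12 rad/s²

I_disk = ½MR² = ½(3.86)(0.556)² = 0.5966 kg·m².
I_blocks = 4·m·r² = 4(2.34)(0.291)² = 0.7926 kg·m².
Total I = 1.389 kg·m².
τ = F r = (20.3)(0.556) = 11.29 N·m.
α = τ/I = 11.29/1.389 = 8.124 rad/s².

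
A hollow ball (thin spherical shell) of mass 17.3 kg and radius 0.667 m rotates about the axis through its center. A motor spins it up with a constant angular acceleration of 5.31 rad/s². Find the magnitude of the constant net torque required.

τ ≈ 27.2 N·m

I = (2/3)MR² = (2/3)(17.3)(0.667)² = 5.131 kg·m².
τ = Iα = (5.131)(5.310) = 27.25 N·m.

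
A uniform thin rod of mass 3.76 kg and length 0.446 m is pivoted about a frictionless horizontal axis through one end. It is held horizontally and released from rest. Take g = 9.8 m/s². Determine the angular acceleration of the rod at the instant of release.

About the pivot, I = (1/3)ML² = (1/3)(3.76)(0.446)² = 0.2493 kg·m².
The weight acts at the center, a distance L/2 = 0.2230 m from the pivot; τ = Mg(L/2) = 8.217 N·m.
α = τ/I = 8.217/0.2493 = 32.96 rad/s².

α ≈ 33.0 rad/s²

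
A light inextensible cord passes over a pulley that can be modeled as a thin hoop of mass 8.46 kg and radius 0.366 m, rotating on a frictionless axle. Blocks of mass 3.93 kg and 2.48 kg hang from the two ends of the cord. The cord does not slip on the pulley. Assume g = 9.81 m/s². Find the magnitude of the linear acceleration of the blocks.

a ≈ 0.957 m/s²

I = MR² = (8.46)(0.366)² = 1.133 kg·m².
Heavier block: m₁g − T₁ = m₁a. Lighter block: T₂ − m₂g = m₂a.
Pulley: (T₁ − T₂)R = Iα = I(a/R), so T₁ − T₂ = (I/R²)a = 1·M_p a = 8.460·a.
Adding the three: (m₁ − m₂)g = (m₁ + m₂ + 8.460)a, so a = (3.93 − 2.48)(9.81)/(3.93 + 2.48 + 8.460) = 0.9566 m/s².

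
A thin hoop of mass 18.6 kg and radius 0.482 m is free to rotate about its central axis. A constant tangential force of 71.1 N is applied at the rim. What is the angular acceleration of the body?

I = MR² = (18.6)(0.482)² = 4.321 kg·m².
τ = F R = (71.1)(0.482) = 34.27 N·m.
From τ = Iα: α = 34.27/4.321 = 7.931 rad/s².

α ≈ 7.93 rad/s²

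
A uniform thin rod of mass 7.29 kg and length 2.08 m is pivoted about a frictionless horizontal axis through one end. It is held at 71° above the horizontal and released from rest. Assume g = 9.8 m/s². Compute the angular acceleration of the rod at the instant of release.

About the pivot, I = (1/3)ML² = (1/3)(7.29)(2.08)² = 10.51 kg·m².
The weight acts at the center, a distance L/2 = 1.040 m from the pivot; τ = Mg(L/2) cos 71° = 24.19 N·m.
α = τ/I = 24.19/10.51 = 2.301 rad/s².

α ≈ 2.30 rad/s²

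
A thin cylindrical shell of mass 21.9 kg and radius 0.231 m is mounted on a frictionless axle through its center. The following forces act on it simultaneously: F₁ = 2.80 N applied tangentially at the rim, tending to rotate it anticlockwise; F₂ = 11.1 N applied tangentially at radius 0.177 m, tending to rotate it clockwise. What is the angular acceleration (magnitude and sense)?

I = MR² = (21.9)(0.231)² = 1.169 kg·m².
Taking anticlockwise as positive: τ₁ = +(2.80)(0.231) = +0.6468 N·m; τ₂ = −(11.1)(0.177) = −1.965 N·m.
Net torque τ = -1.318 N·m.
α = τ/I = -1.318/1.169 = -1.128 rad/s².

α ≈ 1.13 rad/s², clockwise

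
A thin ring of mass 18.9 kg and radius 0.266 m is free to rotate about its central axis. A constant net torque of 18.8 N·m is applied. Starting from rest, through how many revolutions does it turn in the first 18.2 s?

≈ 371 revolutions

I = MR² = (18.9)(0.266)² = 1.337 kg·m².
α = τ/I = 18.8/1.337 = 14.06 rad/s².
θ = ½αt² = ½(14.06)(18.2)² = 2328 rad.
Revolutions = θ/(2π) = 370.6.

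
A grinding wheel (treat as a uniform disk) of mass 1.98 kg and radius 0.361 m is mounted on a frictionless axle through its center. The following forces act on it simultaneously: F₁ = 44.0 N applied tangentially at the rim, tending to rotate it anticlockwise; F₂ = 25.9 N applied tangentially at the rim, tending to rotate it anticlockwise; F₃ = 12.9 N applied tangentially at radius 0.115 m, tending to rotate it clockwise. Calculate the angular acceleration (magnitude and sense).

I = ½MR² = (1/2)(1.98)(0.361)² = 0.1290 kg·m².
Taking anticlockwise as positive: τ₁ = +(44.0)(0.361) = +15.88 N·m; τ₂ = +(25.9)(0.361) = +9.350 N·m; τ₃ = −(12.9)(0.115) = −1.484 N·m.
Net torque τ = 23.75 N·m.
α = τ/I = 23.75/0.1290 = 184.1 rad/s².

α ≈ 184 rad/s², anticlockwise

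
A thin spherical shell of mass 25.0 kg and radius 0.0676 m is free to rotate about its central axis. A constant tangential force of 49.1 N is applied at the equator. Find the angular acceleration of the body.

α ≈ 43.6 rad/s²

I = (2/3)MR² = (2/3)(25.0)(0.0676)² = 0.07616 kg·m².
τ = F R = (49.1)(0.0676) = 3.319 N·m.
Newton's second law for rotation, τ = Iα, gives α = τ/I = 3.319/0.07616 = 43.58 rad/s².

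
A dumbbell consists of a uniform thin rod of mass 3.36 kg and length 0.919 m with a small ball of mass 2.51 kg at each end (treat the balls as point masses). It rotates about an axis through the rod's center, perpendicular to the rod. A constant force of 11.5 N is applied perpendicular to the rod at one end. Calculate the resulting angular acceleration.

I_rod = (1/12)ML² = (1/12)(3.36)(0.919)² = 0.2365 kg·m².
I_balls = 2·m·(L/2)² = 2(2.51)(0.4595)² = 1.060 kg·m².
Total I = 1.296 kg·m².
τ = F·(L/2) = (11.5)(0.460) = 5.284 N·m.
α = τ/I = 5.284/1.296 = 4.076 rad/s².

α ≈ 4.08 rad/s²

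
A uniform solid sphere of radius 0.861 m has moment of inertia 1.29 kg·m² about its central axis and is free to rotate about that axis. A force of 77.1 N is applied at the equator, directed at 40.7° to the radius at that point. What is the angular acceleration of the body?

α ≈ 33.6 rad/s²

Only the tangential component produces torque: τ = F R sinθ = (77.1)(0.861) sin 40.7° = 43.29 N·m.
From τ = Iα: α = 43.29/1.290 = 33.56 rad/s².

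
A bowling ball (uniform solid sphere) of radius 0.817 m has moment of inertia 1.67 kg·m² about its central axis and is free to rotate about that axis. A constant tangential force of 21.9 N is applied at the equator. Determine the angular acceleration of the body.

α ≈ 10.7 rad/s²

τ = F R = (21.9)(0.817) = 17.89 N·m.
Newton's second law for rotation, τ = Iα, gives α = τ/I = 17.89/1.670 = 10.71 rad/s².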